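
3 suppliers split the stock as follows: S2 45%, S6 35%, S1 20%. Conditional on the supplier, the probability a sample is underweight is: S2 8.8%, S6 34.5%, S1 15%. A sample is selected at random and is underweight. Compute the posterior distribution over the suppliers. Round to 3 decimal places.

Compute prior × likelihood for every hypothesis:
  S2: 0.45 × 0.088 = 0.0396
  S6: 0.35 × 0.345 = 0.12075
  S1: 0.2 × 0.15 = 0.03
Total = 0.19035.
P(S2 | underweight) = 0.0396/0.19035 ≈ 0.208
P(S6 | underweight) = 0.12075/0.19035 ≈ 0.634
P(S1 | underweight) = 0.03/0.19035 ≈ 0.158

S2 0.208, S6 0.634, S1 0.158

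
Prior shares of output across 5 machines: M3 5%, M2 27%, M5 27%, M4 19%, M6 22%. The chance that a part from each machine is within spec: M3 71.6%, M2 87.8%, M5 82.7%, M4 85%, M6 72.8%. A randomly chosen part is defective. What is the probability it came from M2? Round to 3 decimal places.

0.181

Taking complements, P(defective | each) = M3 0.284, M2 0.122, M5 0.173, M4 0.15, M6 0.272.
Unnormalized posteriors (prior × likelihood):
  M3: 0.05 × 0.284 = 0.0142
  M2: 0.27 × 0.122 = 0.03294
  M5: 0.27 × 0.173 = 0.04671
  M4: 0.19 × 0.15 = 0.0285
  M6: 0.22 × 0.272 = 0.05984
Normalizing constant = 0.18219.
P(M2 | evidence) = 0.03294 / 0.18219 ≈ 0.181.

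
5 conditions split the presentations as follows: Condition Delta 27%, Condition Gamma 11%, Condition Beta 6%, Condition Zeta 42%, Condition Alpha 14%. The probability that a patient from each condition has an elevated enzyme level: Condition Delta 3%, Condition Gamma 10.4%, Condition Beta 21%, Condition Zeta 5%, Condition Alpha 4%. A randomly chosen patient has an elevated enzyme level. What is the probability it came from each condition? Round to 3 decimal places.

Unnormalized posteriors (prior × likelihood):
  Condition Delta: 0.27 × 0.03 = 0.0081
  Condition Gamma: 0.11 × 0.104 = 0.01144
  Condition Beta: 0.06 × 0.21 = 0.0126
  Condition Zeta: 0.42 × 0.05 = 0.021
  Condition Alpha: 0.14 × 0.04 = 0.0056
Normalizing constant = 0.05874.
P(Condition Delta | elevated) = 0.0081/0.05874 ≈ 0.138
P(Condition Gamma | elevated) = 0.01144/0.05874 ≈ 0.195
P(Condition Beta | elevated) = 0.0126/0.05874 ≈ 0.215
P(Condition Zeta | elevated) = 0.021/0.05874 ≈ 0.358
P(Condition Alpha | elevated) = 0.0056/0.05874 ≈ 0.095
(Check: 0.138+0.195+0.215+0.358+0.095 = 1.001.)

Condition Delta 0.138, Condition Gamma 0.195, Condition Beta 0.215, Condition Zeta 0.358, Condition Alpha 0.095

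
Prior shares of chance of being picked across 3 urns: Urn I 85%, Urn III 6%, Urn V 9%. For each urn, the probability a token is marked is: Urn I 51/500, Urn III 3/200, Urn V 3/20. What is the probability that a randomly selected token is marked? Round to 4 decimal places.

0.1011

By Bayes' rule, posterior ∝ prior × likelihood:
  Urn I: 0.85 × 0.102 = 0.0867
  Urn III: 0.06 × 0.015 = 0.0009
  Urn V: 0.09 × 0.15 = 0.0135
P(marked) = 0.0867 + 0.0009 + 0.0135 = 0.1011 → 0.1011.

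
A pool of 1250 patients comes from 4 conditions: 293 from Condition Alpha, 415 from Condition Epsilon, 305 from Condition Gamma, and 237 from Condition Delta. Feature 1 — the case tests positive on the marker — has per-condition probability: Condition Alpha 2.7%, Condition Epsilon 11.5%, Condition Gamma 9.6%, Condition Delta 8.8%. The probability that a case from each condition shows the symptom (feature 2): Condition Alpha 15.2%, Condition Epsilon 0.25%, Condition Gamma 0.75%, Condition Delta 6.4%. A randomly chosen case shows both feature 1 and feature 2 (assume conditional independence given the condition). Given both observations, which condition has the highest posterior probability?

Unnormalized posteriors (prior × likelihood):
  Condition Alpha: 0.2344 × 0.027 × 0.152 = 0.0009619776
  Condition Epsilon: 0.332 × 0.115 × 0.0025 = 0.00009545
  Condition Gamma: 0.244 × 0.096 × 0.0075 = 0.00017568
  Condition Delta: 0.1896 × 0.088 × 0.064 = 0.0010678272
Sum = 0.0023009348.
Largest term belongs to Condition Delta, so Condition Delta is most probable.

Condition Delta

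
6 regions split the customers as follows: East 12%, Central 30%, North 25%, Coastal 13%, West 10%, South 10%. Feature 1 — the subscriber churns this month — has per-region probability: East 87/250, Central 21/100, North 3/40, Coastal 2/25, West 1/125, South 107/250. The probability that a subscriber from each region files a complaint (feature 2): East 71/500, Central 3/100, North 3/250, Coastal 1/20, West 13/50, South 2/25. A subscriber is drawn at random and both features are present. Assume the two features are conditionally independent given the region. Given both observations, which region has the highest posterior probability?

Compute prior × likelihood for every hypothesis:
  East: 0.12 × 0.348 × 0.142 = 0.00592992
  Central: 0.3 × 0.21 × 0.03 = 0.00189
  North: 0.25 × 0.075 × 0.012 = 0.000225
  Coastal: 0.13 × 0.08 × 0.05 = 0.00052
  West: 0.1 × 0.008 × 0.26 = 0.000208
  South: 0.1 × 0.428 × 0.08 = 0.003424
Sum = 0.01219692.
Largest term belongs to East, so East is most probable.

East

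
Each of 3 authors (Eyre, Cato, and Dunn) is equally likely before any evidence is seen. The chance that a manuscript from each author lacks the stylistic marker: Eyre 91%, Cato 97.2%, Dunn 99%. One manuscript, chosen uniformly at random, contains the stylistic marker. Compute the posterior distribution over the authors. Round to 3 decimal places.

Eyre 0.703, Cato 0.219, Dunn 0.078

Taking complements, P(marker | each) = Eyre 0.09, Cato 0.028, Dunn 0.01.
With a uniform prior (1/3 each), posterior ∝ likelihood:
  Eyre: 0.09
  Cato: 0.028
  Dunn: 0.01
Normalizing constant = 0.128.
P(Eyre | marker) = 0.09/0.128 ≈ 0.703
P(Cato | marker) = 0.028/0.128 ≈ 0.219
P(Dunn | marker) = 0.01/0.128 ≈ 0.078
(Check: 0.703+0.219+0.078 = 1.000.)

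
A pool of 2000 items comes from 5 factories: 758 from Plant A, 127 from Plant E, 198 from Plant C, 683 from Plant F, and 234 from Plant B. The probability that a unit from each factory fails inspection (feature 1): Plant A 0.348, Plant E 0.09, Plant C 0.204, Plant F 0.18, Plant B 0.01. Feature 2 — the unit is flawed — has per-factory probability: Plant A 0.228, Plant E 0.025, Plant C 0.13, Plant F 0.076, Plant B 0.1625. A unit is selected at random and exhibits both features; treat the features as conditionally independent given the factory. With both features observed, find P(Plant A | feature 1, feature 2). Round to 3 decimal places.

0.798

Unnormalized posteriors (prior × likelihood):
  Plant A: 0.379 × 0.348 × 0.228 = 0.030071376
  Plant E: 0.0635 × 0.09 × 0.025 = 0.000142875
  Plant C: 0.099 × 0.204 × 0.13 = 0.00262548
  Plant F: 0.3415 × 0.18 × 0.076 = 0.00467172
  Plant B: 0.117 × 0.01 × 0.1625 = 0.000190125
Normalizing constant = 0.037701576.
P(Plant A | evidence) = 0.030071376 / 0.037701576 ≈ 0.798.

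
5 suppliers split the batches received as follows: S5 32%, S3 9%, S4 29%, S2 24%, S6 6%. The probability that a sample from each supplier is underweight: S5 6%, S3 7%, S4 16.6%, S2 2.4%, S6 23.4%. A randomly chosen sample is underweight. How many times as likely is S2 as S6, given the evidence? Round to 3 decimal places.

Prior × likelihood for each hypothesis:
  S5: 0.32 × 0.06 = 0.0192
  S3: 0.09 × 0.07 = 0.0063
  S4: 0.29 × 0.166 = 0.04814
  S2: 0.24 × 0.024 = 0.00576
  S6: 0.06 × 0.234 = 0.01404
Total = 0.09344.
The ratio is 0.00576 / 0.01404 (the normalizer cancels) = 0.410.

0.410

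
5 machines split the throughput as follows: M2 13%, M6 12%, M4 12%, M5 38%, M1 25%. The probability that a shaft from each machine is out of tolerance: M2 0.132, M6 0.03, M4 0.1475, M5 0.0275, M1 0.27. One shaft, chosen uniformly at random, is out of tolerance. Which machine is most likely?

Prior × likelihood for each hypothesis:
  M2: 0.13 × 0.132 = 0.01716
  M6: 0.12 × 0.03 = 0.0036
  M4: 0.12 × 0.1475 = 0.0177
  M5: 0.38 × 0.0275 = 0.01045
  M1: 0.25 × 0.27 = 0.0675
Normalizing constant = 0.11641.
Largest term belongs to M1, so M1 is most probable.

M1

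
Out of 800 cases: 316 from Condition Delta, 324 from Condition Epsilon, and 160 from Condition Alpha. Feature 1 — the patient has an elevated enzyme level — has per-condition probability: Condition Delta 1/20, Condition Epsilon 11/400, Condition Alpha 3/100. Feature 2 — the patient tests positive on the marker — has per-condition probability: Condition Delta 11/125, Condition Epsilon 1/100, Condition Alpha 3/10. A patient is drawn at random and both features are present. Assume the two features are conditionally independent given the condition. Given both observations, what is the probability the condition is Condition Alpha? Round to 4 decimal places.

Prior × likelihood for each hypothesis:
  Condition Delta: 0.395 × 0.05 × 0.088 = 0.001738
  Condition Epsilon: 0.405 × 0.0275 × 0.01 = 0.000111375
  Condition Alpha: 0.2 × 0.03 × 0.3 = 0.0018
Total = 0.003649375.
P(Condition Alpha | evidence) = 0.0018 / 0.003649375 ≈ 0.4932.

0.4932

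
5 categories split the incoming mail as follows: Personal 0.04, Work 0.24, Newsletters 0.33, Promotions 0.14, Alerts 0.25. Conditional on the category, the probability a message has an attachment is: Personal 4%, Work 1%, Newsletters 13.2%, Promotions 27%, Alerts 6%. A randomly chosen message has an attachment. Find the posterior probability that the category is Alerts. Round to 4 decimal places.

Compute prior × likelihood for every hypothesis:
  Personal: 0.04 × 0.04 = 0.0016
  Work: 0.24 × 0.01 = 0.0024
  Newsletters: 0.33 × 0.132 = 0.04356
  Promotions: 0.14 × 0.27 = 0.0378
  Alerts: 0.25 × 0.06 = 0.015
Sum = 0.10036.
P(Alerts | evidence) = 0.015 / 0.10036 ≈ 0.1495.

0.1495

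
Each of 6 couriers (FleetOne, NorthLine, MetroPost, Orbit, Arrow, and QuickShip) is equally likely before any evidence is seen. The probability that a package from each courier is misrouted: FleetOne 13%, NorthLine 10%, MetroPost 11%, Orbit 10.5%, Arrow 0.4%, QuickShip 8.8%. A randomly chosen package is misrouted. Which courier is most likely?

FleetOne

Since the prior is uniform, the posterior is proportional to the likelihood:
  FleetOne: 0.13
  NorthLine: 0.1
  MetroPost: 0.11
  Orbit: 0.105
  Arrow: 0.004
  QuickShip: 0.088
Normalizing constant = 0.537.
Largest term belongs to FleetOne, so FleetOne is most probable.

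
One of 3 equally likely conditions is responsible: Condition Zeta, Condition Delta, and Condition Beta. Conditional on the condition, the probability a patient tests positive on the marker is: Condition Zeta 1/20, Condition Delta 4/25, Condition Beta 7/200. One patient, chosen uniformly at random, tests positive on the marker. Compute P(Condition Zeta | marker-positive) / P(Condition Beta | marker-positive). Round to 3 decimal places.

Since the prior is uniform, the posterior is proportional to the likelihood:
  Condition Zeta: 0.05
  Condition Delta: 0.16
  Condition Beta: 0.035
Normalizing constant = 0.245.
The ratio is 0.05 / 0.035 (the normalizer cancels) = 1.429.

1.429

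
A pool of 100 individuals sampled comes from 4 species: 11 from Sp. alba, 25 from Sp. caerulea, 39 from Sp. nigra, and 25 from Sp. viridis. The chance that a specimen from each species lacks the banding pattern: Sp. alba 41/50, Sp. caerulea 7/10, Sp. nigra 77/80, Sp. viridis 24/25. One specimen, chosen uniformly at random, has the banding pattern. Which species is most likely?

Taking complements, P(banded | each) = Sp. alba 0.18, Sp. caerulea 0.3, Sp. nigra 0.0375, Sp. viridis 0.04.
By Bayes' rule, posterior ∝ prior × likelihood:
  Sp. alba: 0.11 × 0.18 = 0.0198
  Sp. caerulea: 0.25 × 0.3 = 0.075
  Sp. nigra: 0.39 × 0.0375 = 0.014625
  Sp. viridis: 0.25 × 0.04 = 0.01
Normalizing constant = 0.119425.
Largest term belongs to Sp. caerulea, so Sp. caerulea is most probable.

Sp. caerulea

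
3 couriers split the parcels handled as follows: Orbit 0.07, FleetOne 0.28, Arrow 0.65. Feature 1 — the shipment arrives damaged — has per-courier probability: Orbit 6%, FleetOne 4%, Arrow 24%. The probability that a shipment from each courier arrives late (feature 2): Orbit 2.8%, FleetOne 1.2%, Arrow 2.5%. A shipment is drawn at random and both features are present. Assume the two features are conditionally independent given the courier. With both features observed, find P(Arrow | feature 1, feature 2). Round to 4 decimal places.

Compute prior × likelihood for every hypothesis:
  Orbit: 0.07 × 0.06 × 0.028 = 0.0001176
  FleetOne: 0.28 × 0.04 × 0.012 = 0.0001344
  Arrow: 0.65 × 0.24 × 0.025 = 0.0039
Total = 0.004152.
P(Arrow | evidence) = 0.0039 / 0.004152 ≈ 0.9393.

0.9393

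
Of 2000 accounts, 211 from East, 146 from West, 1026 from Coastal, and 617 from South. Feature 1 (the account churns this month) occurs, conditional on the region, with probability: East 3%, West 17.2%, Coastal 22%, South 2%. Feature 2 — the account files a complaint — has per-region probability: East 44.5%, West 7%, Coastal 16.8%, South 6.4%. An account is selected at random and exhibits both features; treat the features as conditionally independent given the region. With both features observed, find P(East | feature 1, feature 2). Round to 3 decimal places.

0.065

By Bayes' rule, posterior ∝ prior × likelihood:
  East: 0.1055 × 0.03 × 0.445 = 0.001408425
  West: 0.073 × 0.172 × 0.07 = 0.00087892
  Coastal: 0.513 × 0.22 × 0.168 = 0.01896048
  South: 0.3085 × 0.02 × 0.064 = 0.00039488
Sum = 0.021642705.
P(East | evidence) = 0.001408425 / 0.021642705 ≈ 0.065.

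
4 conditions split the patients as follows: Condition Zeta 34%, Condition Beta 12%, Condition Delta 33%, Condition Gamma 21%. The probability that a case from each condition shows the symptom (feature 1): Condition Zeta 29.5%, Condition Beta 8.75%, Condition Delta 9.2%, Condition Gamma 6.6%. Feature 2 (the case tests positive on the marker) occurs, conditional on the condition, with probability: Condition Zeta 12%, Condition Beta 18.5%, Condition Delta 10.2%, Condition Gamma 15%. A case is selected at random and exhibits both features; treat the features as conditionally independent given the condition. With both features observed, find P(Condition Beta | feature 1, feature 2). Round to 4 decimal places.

Compute prior × likelihood for every hypothesis:
  Condition Zeta: 0.34 × 0.295 × 0.12 = 0.012036
  Condition Beta: 0.12 × 0.0875 × 0.185 = 0.0019425
  Condition Delta: 0.33 × 0.092 × 0.102 = 0.00309672
  Condition Gamma: 0.21 × 0.066 × 0.15 = 0.002079
Sum = 0.01915422.
P(Condition Beta | evidence) = 0.0019425 / 0.01915422 ≈ 0.1014.

0.1014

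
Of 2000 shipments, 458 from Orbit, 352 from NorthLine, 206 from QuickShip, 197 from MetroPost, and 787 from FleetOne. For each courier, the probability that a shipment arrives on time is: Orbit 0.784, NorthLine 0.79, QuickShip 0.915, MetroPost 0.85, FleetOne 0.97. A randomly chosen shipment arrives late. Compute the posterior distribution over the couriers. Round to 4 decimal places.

Orbit 0.4062, NorthLine 0.3036, QuickShip 0.0719, MetroPost 0.1213, FleetOne 0.0970

Taking complements, P(late | each) = Orbit 0.216, NorthLine 0.21, QuickShip 0.085, MetroPost 0.15, FleetOne 0.03.
By Bayes' rule, posterior ∝ prior × likelihood:
  Orbit: 0.229 × 0.216 = 0.049464
  NorthLine: 0.176 × 0.21 = 0.03696
  QuickShip: 0.103 × 0.085 = 0.008755
  MetroPost: 0.0985 × 0.15 = 0.014775
  FleetOne: 0.3935 × 0.03 = 0.011805
Sum = 0.121759.
P(Orbit | late) = 0.049464/0.121759 ≈ 0.4062
P(NorthLine | late) = 0.03696/0.121759 ≈ 0.3036
P(QuickShip | late) = 0.008755/0.121759 ≈ 0.0719
P(MetroPost | late) = 0.014775/0.121759 ≈ 0.1213
P(FleetOne | late) = 0.011805/0.121759 ≈ 0.0970
(Check: 0.4062+0.3036+0.0719+0.1213+0.0970 = 1.0000.)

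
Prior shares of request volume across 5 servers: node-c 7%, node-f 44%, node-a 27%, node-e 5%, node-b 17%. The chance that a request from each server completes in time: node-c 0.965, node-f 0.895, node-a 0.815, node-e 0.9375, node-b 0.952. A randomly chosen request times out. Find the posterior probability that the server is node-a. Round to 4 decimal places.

0.4546

Taking complements, P(timeout | each) = node-c 0.035, node-f 0.105, node-a 0.185, node-e 0.0625, node-b 0.048.
Prior × likelihood for each hypothesis:
  node-c: 0.07 × 0.035 = 0.00245
  node-f: 0.44 × 0.105 = 0.0462
  node-a: 0.27 × 0.185 = 0.04995
  node-e: 0.05 × 0.0625 = 0.003125
  node-b: 0.17 × 0.048 = 0.00816
Total = 0.109885.
P(node-a | evidence) = 0.04995 / 0.109885 ≈ 0.4546.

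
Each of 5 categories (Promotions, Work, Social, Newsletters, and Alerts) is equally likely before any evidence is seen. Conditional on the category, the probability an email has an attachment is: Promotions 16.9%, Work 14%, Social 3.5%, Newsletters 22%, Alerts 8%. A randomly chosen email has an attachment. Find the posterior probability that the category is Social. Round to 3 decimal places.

0.054

Since the prior is uniform, the posterior is proportional to the likelihood:
  Promotions: 0.169
  Work: 0.14
  Social: 0.035
  Newsletters: 0.22
  Alerts: 0.08
Normalizing constant = 0.644.
P(Social | evidence) = 0.035 / 0.644 ≈ 0.054.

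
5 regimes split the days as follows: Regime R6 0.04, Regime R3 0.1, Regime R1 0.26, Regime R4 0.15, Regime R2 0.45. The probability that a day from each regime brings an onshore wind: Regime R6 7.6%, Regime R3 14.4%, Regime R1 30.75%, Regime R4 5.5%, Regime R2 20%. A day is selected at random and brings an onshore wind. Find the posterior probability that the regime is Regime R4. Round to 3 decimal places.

0.042

Compute prior × likelihood for every hypothesis:
  Regime R6: 0.04 × 0.076 = 0.00304
  Regime R3: 0.1 × 0.144 = 0.0144
  Regime R1: 0.26 × 0.3075 = 0.07995
  Regime R4: 0.15 × 0.055 = 0.00825
  Regime R2: 0.45 × 0.2 = 0.09
Sum = 0.19564.
P(Regime R4 | evidence) = 0.00825 / 0.19564 ≈ 0.042.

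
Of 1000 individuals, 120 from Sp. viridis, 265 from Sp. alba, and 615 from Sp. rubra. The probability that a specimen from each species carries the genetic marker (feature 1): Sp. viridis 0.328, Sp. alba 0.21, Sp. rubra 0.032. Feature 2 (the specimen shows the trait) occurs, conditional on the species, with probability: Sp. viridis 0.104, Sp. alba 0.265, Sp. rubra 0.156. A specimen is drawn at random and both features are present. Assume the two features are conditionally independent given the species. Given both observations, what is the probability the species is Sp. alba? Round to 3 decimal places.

0.673

By Bayes' rule, posterior ∝ prior × likelihood:
  Sp. viridis: 0.12 × 0.328 × 0.104 = 0.00409344
  Sp. alba: 0.265 × 0.21 × 0.265 = 0.01474725
  Sp. rubra: 0.615 × 0.032 × 0.156 = 0.00307008
Sum = 0.02191077.
P(Sp. alba | evidence) = 0.01474725 / 0.02191077 ≈ 0.673.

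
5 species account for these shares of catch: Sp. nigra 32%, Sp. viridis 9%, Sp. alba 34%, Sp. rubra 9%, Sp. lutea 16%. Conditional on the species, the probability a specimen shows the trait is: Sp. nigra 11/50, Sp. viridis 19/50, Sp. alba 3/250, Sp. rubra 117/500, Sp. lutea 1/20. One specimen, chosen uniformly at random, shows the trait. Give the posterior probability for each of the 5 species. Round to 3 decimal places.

Prior × likelihood for each hypothesis:
  Sp. nigra: 0.32 × 0.22 = 0.0704
  Sp. viridis: 0.09 × 0.38 = 0.0342
  Sp. alba: 0.34 × 0.012 = 0.00408
  Sp. rubra: 0.09 × 0.234 = 0.02106
  Sp. lutea: 0.16 × 0.05 = 0.008
Total = 0.13774.
P(Sp. nigra | trait) = 0.0704/0.13774 ≈ 0.511
P(Sp. viridis | trait) = 0.0342/0.13774 ≈ 0.248
P(Sp. alba | trait) = 0.00408/0.13774 ≈ 0.030
P(Sp. rubra | trait) = 0.02106/0.13774 ≈ 0.153
P(Sp. lutea | trait) = 0.008/0.13774 ≈ 0.058
(Check: 0.511+0.248+0.030+0.153+0.058 = 1.000.)

Sp. nigra 0.511, Sp. viridis 0.248, Sp. alba 0.030, Sp. rubra 0.153, Sp. lutea 0.058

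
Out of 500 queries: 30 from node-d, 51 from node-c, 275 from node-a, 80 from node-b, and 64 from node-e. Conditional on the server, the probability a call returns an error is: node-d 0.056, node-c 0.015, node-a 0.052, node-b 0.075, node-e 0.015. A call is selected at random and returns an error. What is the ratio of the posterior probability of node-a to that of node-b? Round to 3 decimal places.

Prior × likelihood for each hypothesis:
  node-d: 0.06 × 0.056 = 0.00336
  node-c: 0.102 × 0.015 = 0.00153
  node-a: 0.55 × 0.052 = 0.0286
  node-b: 0.16 × 0.075 = 0.012
  node-e: 0.128 × 0.015 = 0.00192
Sum = 0.04741.
The ratio is 0.0286 / 0.012 (the normalizer cancels) = 2.383.

2.383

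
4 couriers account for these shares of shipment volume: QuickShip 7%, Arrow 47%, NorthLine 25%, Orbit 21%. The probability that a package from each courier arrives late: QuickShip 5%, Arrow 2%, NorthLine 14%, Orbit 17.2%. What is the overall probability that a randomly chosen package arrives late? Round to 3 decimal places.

Prior × likelihood for each hypothesis:
  QuickShip: 0.07 × 0.05 = 0.0035
  Arrow: 0.47 × 0.02 = 0.0094
  NorthLine: 0.25 × 0.14 = 0.035
  Orbit: 0.21 × 0.172 = 0.03612
P(late) = 0.0035 + 0.0094 + 0.035 + 0.03612 = 0.08402 → 0.084.

0.084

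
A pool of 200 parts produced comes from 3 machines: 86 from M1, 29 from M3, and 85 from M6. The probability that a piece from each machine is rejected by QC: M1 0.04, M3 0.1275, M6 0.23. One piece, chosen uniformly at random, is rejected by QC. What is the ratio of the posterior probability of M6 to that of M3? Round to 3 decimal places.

Compute prior × likelihood for every hypothesis:
  M1: 0.43 × 0.04 = 0.0172
  M3: 0.145 × 0.1275 = 0.0184875
  M6: 0.425 × 0.23 = 0.09775
Total = 0.1334375.
The ratio is 0.09775 / 0.0184875 (the normalizer cancels) = 5.287.

5.287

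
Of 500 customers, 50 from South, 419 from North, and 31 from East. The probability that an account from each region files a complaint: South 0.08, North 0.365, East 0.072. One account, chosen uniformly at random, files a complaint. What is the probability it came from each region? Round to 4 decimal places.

Prior × likelihood for each hypothesis:
  South: 0.1 × 0.08 = 0.008
  North: 0.838 × 0.365 = 0.30587
  East: 0.062 × 0.072 = 0.004464
Sum = 0.318334.
P(South | complaint) = 0.008/0.318334 ≈ 0.0251
P(North | complaint) = 0.30587/0.318334 ≈ 0.9608
P(East | complaint) = 0.004464/0.318334 ≈ 0.0140
(Check: 0.0251+0.9608+0.0140 = 0.9999.)

South 0.0251, North 0.9608, East 0.0140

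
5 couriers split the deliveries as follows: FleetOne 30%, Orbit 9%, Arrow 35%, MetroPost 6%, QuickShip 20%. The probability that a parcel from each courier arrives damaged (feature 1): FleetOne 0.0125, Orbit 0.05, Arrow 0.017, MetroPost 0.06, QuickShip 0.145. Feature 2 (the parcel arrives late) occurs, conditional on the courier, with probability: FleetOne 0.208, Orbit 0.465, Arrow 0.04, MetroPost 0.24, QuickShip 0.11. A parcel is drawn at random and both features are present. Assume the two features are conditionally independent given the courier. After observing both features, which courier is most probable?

QuickShip

By Bayes' rule, posterior ∝ prior × likelihood:
  FleetOne: 0.3 × 0.0125 × 0.208 = 0.00078
  Orbit: 0.09 × 0.05 × 0.465 = 0.0020925
  Arrow: 0.35 × 0.017 × 0.04 = 0.000238
  MetroPost: 0.06 × 0.06 × 0.24 = 0.000864
  QuickShip: 0.2 × 0.145 × 0.11 = 0.00319
Normalizing constant = 0.0071645.
Largest term belongs to QuickShip, so QuickShip is most probable.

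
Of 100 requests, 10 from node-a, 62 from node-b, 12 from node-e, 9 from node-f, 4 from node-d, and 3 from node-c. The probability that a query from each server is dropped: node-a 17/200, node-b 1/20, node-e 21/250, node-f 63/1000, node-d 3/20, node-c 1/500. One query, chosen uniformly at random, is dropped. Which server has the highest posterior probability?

Unnormalized posteriors (prior × likelihood):
  node-a: 0.1 × 0.085 = 0.0085
  node-b: 0.62 × 0.05 = 0.031
  node-e: 0.12 × 0.084 = 0.01008
  node-f: 0.09 × 0.063 = 0.00567
  node-d: 0.04 × 0.15 = 0.006
  node-c: 0.03 × 0.002 = 0.00006
Sum = 0.06131.
Largest term belongs to node-b, so node-b is most probable.

node-b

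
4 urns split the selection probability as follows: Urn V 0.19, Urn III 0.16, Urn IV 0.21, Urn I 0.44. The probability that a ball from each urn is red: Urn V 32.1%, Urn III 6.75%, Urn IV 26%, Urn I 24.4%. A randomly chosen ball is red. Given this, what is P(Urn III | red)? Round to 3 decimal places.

0.046

Prior × likelihood for each hypothesis:
  Urn V: 0.19 × 0.321 = 0.06099
  Urn III: 0.16 × 0.0675 = 0.0108
  Urn IV: 0.21 × 0.26 = 0.0546
  Urn I: 0.44 × 0.244 = 0.10736
Sum = 0.23375.
P(Urn III | evidence) = 0.0108 / 0.23375 ≈ 0.046.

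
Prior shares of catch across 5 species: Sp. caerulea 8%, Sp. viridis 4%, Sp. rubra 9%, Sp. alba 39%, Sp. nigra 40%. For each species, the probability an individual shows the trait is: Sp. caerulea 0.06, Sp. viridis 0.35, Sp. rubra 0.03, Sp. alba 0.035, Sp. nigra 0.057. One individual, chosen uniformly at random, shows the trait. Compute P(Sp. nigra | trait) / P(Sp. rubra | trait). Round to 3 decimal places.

8.444

Compute prior × likelihood for every hypothesis:
  Sp. caerulea: 0.08 × 0.06 = 0.0048
  Sp. viridis: 0.04 × 0.35 = 0.014
  Sp. rubra: 0.09 × 0.03 = 0.0027
  Sp. alba: 0.39 × 0.035 = 0.01365
  Sp. nigra: 0.4 × 0.057 = 0.0228
Total = 0.05795.
The ratio is 0.0228 / 0.0027 (the normalizer cancels) = 8.444.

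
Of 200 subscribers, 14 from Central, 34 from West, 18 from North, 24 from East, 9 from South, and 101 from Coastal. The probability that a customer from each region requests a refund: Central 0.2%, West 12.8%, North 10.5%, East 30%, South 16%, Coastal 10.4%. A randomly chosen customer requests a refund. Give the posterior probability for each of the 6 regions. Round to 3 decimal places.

Compute prior × likelihood for every hypothesis:
  Central: 0.07 × 0.002 = 0.00014
  West: 0.17 × 0.128 = 0.02176
  North: 0.09 × 0.105 = 0.00945
  East: 0.12 × 0.3 = 0.036
  South: 0.045 × 0.16 = 0.0072
  Coastal: 0.505 × 0.104 = 0.05252
Normalizing constant = 0.12707.
P(Central | refund) = 0.00014/0.12707 ≈ 0.001
P(West | refund) = 0.02176/0.12707 ≈ 0.171
P(North | refund) = 0.00945/0.12707 ≈ 0.074
P(East | refund) = 0.036/0.12707 ≈ 0.283
P(South | refund) = 0.0072/0.12707 ≈ 0.057
P(Coastal | refund) = 0.05252/0.12707 ≈ 0.413

Central 0.001, West 0.171, North 0.074, East 0.283, South 0.057, Coastal 0.413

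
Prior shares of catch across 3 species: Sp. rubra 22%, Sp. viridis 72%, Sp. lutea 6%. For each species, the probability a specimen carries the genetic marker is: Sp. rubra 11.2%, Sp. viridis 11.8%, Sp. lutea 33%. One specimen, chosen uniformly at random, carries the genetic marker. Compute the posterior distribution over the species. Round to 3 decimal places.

Prior × likelihood for each hypothesis:
  Sp. rubra: 0.22 × 0.112 = 0.02464
  Sp. viridis: 0.72 × 0.118 = 0.08496
  Sp. lutea: 0.06 × 0.33 = 0.0198
Normalizing constant = 0.1294.
P(Sp. rubra | marker) = 0.02464/0.1294 ≈ 0.190
P(Sp. viridis | marker) = 0.08496/0.1294 ≈ 0.657
P(Sp. lutea | marker) = 0.0198/0.1294 ≈ 0.153
(Check: 0.190+0.657+0.153 = 1.000.)

Sp. rubra 0.190, Sp. viridis 0.657, Sp. lutea 0.153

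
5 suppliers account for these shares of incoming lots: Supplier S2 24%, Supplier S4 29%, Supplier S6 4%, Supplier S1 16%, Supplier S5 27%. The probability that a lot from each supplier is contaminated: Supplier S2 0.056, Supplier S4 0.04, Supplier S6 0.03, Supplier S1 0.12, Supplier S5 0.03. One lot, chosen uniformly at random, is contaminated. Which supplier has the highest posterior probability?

Supplier S1

Unnormalized posteriors (prior × likelihood):
  Supplier S2: 0.24 × 0.056 = 0.01344
  Supplier S4: 0.29 × 0.04 = 0.0116
  Supplier S6: 0.04 × 0.03 = 0.0012
  Supplier S1: 0.16 × 0.12 = 0.0192
  Supplier S5: 0.27 × 0.03 = 0.0081
Sum = 0.05354.
Largest term belongs to Supplier S1, so Supplier S1 is most probable.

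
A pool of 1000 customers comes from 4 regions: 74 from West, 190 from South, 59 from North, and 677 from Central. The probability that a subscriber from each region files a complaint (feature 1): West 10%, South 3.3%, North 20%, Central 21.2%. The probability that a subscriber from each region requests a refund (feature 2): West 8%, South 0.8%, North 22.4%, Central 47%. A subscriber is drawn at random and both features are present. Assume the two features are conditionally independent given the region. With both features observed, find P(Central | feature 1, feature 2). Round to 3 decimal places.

By Bayes' rule, posterior ∝ prior × likelihood:
  West: 0.074 × 0.1 × 0.08 = 0.000592
  South: 0.19 × 0.033 × 0.008 = 0.00005016
  North: 0.059 × 0.2 × 0.224 = 0.0026432
  Central: 0.677 × 0.212 × 0.47 = 0.06745628
Normalizing constant = 0.07074164.
P(Central | evidence) = 0.06745628 / 0.07074164 ≈ 0.954.

0.954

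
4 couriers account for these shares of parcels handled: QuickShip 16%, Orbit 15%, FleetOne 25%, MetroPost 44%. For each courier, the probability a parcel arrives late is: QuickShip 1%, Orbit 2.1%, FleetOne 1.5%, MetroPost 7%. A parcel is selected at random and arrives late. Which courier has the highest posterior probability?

By Bayes' rule, posterior ∝ prior × likelihood:
  QuickShip: 0.16 × 0.01 = 0.0016
  Orbit: 0.15 × 0.021 = 0.00315
  FleetOne: 0.25 × 0.015 = 0.00375
  MetroPost: 0.44 × 0.07 = 0.0308
Normalizing constant = 0.0393.
Largest term belongs to MetroPost, so MetroPost is most probable.

MetroPost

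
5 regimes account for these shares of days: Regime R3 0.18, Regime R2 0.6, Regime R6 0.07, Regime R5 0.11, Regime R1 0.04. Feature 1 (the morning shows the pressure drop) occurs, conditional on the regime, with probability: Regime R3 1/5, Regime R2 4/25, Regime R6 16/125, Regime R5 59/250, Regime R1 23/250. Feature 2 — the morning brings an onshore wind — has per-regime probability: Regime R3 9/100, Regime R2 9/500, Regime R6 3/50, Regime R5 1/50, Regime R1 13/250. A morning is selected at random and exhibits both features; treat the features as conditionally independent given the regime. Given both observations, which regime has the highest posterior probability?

By Bayes' rule, posterior ∝ prior × likelihood:
  Regime R3: 0.18 × 0.2 × 0.09 = 0.00324
  Regime R2: 0.6 × 0.16 × 0.018 = 0.001728
  Regime R6: 0.07 × 0.128 × 0.06 = 0.0005376
  Regime R5: 0.11 × 0.236 × 0.02 = 0.0005192
  Regime R1: 0.04 × 0.092 × 0.052 = 0.00019136
Sum = 0.00621616.
Largest term belongs to Regime R3, so Regime R3 is most probable.

Regime R3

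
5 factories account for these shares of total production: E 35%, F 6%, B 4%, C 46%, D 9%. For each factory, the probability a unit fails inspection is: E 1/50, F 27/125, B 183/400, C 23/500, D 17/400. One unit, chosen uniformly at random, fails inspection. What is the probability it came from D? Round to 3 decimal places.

Compute prior × likelihood for every hypothesis:
  E: 0.35 × 0.02 = 0.007
  F: 0.06 × 0.216 = 0.01296
  B: 0.04 × 0.4575 = 0.0183
  C: 0.46 × 0.046 = 0.02116
  D: 0.09 × 0.0425 = 0.003825
Sum = 0.063245.
P(D | evidence) = 0.003825 / 0.063245 ≈ 0.060.

0.060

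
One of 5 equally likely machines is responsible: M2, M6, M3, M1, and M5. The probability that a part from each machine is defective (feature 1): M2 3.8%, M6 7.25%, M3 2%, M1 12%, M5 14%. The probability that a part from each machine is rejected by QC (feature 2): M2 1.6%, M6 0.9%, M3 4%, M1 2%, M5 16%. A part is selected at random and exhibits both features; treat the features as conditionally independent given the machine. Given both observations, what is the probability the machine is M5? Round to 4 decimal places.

With a uniform prior (1/5 each), posterior ∝ likelihood:
  M2: 0.038 × 0.016 = 0.000608
  M6: 0.0725 × 0.009 = 0.0006525
  M3: 0.02 × 0.04 = 0.0008
  M1: 0.12 × 0.02 = 0.0024
  M5: 0.14 × 0.16 = 0.0224
Normalizing constant = 0.0268605.
P(M5 | evidence) = 0.0224 / 0.0268605 ≈ 0.8339.

0.8339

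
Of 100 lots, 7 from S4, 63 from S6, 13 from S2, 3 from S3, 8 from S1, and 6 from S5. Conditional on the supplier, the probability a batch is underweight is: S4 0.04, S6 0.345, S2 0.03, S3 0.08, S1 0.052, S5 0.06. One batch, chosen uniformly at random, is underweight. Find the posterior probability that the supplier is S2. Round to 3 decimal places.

0.017

Unnormalized posteriors (prior × likelihood):
  S4: 0.07 × 0.04 = 0.0028
  S6: 0.63 × 0.345 = 0.21735
  S2: 0.13 × 0.03 = 0.0039
  S3: 0.03 × 0.08 = 0.0024
  S1: 0.08 × 0.052 = 0.00416
  S5: 0.06 × 0.06 = 0.0036
Sum = 0.23421.
P(S2 | evidence) = 0.0039 / 0.23421 ≈ 0.017.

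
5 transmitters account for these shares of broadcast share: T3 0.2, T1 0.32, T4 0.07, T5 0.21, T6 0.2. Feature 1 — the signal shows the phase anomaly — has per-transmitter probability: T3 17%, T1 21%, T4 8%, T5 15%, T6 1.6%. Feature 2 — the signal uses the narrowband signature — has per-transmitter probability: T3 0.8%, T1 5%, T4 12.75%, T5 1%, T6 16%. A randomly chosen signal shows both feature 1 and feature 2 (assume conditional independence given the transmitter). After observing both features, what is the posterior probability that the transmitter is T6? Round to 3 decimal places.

Unnormalized posteriors (prior × likelihood):
  T3: 0.2 × 0.17 × 0.008 = 0.000272
  T1: 0.32 × 0.21 × 0.05 = 0.00336
  T4: 0.07 × 0.08 × 0.1275 = 0.000714
  T5: 0.21 × 0.15 × 0.01 = 0.000315
  T6: 0.2 × 0.016 × 0.16 = 0.000512
Sum = 0.005173.
P(T6 | evidence) = 0.000512 / 0.005173 ≈ 0.099.

0.099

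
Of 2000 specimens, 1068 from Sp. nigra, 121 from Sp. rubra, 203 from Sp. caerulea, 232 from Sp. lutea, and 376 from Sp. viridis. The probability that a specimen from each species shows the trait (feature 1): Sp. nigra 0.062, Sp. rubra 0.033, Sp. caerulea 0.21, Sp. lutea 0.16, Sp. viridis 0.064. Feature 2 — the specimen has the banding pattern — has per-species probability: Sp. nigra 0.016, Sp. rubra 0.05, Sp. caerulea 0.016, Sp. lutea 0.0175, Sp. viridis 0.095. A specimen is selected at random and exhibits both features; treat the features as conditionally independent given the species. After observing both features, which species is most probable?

By Bayes' rule, posterior ∝ prior × likelihood:
  Sp. nigra: 0.534 × 0.062 × 0.016 = 0.000529728
  Sp. rubra: 0.0605 × 0.033 × 0.05 = 0.000099825
  Sp. caerulea: 0.1015 × 0.21 × 0.016 = 0.00034104
  Sp. lutea: 0.116 × 0.16 × 0.0175 = 0.0003248
  Sp. viridis: 0.188 × 0.064 × 0.095 = 0.00114304
Total = 0.002438433.
Largest term belongs to Sp. viridis, so Sp. viridis is most probable.

Sp. viridis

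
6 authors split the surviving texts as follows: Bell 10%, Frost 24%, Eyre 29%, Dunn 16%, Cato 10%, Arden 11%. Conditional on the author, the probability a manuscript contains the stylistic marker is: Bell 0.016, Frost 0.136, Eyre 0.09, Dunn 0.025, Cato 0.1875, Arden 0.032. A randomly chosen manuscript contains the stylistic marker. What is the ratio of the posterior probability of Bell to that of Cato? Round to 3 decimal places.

Unnormalized posteriors (prior × likelihood):
  Bell: 0.1 × 0.016 = 0.0016
  Frost: 0.24 × 0.136 = 0.03264
  Eyre: 0.29 × 0.09 = 0.0261
  Dunn: 0.16 × 0.025 = 0.004
  Cato: 0.1 × 0.1875 = 0.01875
  Arden: 0.11 × 0.032 = 0.00352
Sum = 0.08661.
The ratio is 0.0016 / 0.01875 (the normalizer cancels) = 0.085.

0.085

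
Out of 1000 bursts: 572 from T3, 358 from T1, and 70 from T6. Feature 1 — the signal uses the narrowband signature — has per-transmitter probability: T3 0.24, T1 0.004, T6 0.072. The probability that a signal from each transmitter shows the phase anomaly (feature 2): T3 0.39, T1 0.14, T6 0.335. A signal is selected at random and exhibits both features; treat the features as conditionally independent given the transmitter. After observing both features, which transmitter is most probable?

T3

Compute prior × likelihood for every hypothesis:
  T3: 0.572 × 0.24 × 0.39 = 0.0535392
  T1: 0.358 × 0.004 × 0.14 = 0.00020048
  T6: 0.07 × 0.072 × 0.335 = 0.0016884
Sum = 0.05542808.
Largest term belongs to T3, so T3 is most probable.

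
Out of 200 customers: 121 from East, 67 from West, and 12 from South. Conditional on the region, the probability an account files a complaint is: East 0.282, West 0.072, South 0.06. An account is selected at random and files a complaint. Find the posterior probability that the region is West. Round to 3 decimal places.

0.122

By Bayes' rule, posterior ∝ prior × likelihood:
  East: 0.605 × 0.282 = 0.17061
  West: 0.335 × 0.072 = 0.02412
  South: 0.06 × 0.06 = 0.0036
Normalizing constant = 0.19833.
P(West | evidence) = 0.02412 / 0.19833 ≈ 0.122.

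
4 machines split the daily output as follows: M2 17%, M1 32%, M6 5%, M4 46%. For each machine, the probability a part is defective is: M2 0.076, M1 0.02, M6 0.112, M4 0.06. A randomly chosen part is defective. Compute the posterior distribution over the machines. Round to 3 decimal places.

M2 0.246, M1 0.122, M6 0.107, M4 0.526

Unnormalized posteriors (prior × likelihood):
  M2: 0.17 × 0.076 = 0.01292
  M1: 0.32 × 0.02 = 0.0064
  M6: 0.05 × 0.112 = 0.0056
  M4: 0.46 × 0.06 = 0.0276
Total = 0.05252.
P(M2 | defective) = 0.01292/0.05252 ≈ 0.246
P(M1 | defective) = 0.0064/0.05252 ≈ 0.122
P(M6 | defective) = 0.0056/0.05252 ≈ 0.107
P(M4 | defective) = 0.0276/0.05252 ≈ 0.526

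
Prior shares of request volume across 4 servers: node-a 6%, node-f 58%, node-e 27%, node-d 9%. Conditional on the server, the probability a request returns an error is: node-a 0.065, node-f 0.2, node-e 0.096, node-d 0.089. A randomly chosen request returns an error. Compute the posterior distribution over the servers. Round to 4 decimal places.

node-a 0.0254, node-f 0.7541, node-e 0.1685, node-d 0.0521

By Bayes' rule, posterior ∝ prior × likelihood:
  node-a: 0.06 × 0.065 = 0.0039
  node-f: 0.58 × 0.2 = 0.116
  node-e: 0.27 × 0.096 = 0.02592
  node-d: 0.09 × 0.089 = 0.00801
Normalizing constant = 0.15383.
P(node-a | error) = 0.0039/0.15383 ≈ 0.0254
P(node-f | error) = 0.116/0.15383 ≈ 0.7541
P(node-e | error) = 0.02592/0.15383 ≈ 0.1685
P(node-d | error) = 0.00801/0.15383 ≈ 0.0521
(Check: 0.0254+0.7541+0.1685+0.0521 = 1.0001.)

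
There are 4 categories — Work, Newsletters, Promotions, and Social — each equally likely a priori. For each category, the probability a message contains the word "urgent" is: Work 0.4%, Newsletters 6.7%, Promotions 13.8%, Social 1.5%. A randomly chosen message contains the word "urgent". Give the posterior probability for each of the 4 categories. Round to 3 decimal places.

Since the prior is uniform, the posterior is proportional to the likelihood:
  Work: 0.004
  Newsletters: 0.067
  Promotions: 0.138
  Social: 0.015
Sum = 0.224.
P(Work | urgent-flag) = 0.004/0.224 ≈ 0.018
P(Newsletters | urgent-flag) = 0.067/0.224 ≈ 0.299
P(Promotions | urgent-flag) = 0.138/0.224 ≈ 0.616
P(Social | urgent-flag) = 0.015/0.224 ≈ 0.067
(Check: 0.018+0.299+0.616+0.067 = 1.000.)

Work 0.018, Newsletters 0.299, Promotions 0.616, Social 0.067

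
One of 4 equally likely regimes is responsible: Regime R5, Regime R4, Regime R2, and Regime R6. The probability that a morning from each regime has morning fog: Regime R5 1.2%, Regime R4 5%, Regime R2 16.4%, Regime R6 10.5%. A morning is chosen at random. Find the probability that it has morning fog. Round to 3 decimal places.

Since the prior is uniform, the posterior is proportional to the likelihood:
  Regime R5: 0.012
  Regime R4: 0.05
  Regime R2: 0.164
  Regime R6: 0.105
P(fog) = (1/4) × (0.012 + 0.05 + 0.164 + 0.105) = 0.331/4 ≈ 0.083.

0.083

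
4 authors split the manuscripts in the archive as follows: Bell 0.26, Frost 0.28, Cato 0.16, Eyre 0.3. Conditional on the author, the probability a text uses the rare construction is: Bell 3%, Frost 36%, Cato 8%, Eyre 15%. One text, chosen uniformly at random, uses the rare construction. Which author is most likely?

Unnormalized posteriors (prior × likelihood):
  Bell: 0.26 × 0.03 = 0.0078
  Frost: 0.28 × 0.36 = 0.1008
  Cato: 0.16 × 0.08 = 0.0128
  Eyre: 0.3 × 0.15 = 0.045
Sum = 0.1664.
Largest term belongs to Frost, so Frost is most probable.

Frost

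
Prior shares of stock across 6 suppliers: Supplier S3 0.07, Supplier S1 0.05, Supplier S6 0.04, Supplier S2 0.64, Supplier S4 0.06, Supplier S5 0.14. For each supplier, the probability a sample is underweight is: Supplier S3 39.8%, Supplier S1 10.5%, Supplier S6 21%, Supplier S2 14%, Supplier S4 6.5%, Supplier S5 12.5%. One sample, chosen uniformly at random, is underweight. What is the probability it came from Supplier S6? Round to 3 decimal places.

Unnormalized posteriors (prior × likelihood):
  Supplier S3: 0.07 × 0.398 = 0.02786
  Supplier S1: 0.05 × 0.105 = 0.00525
  Supplier S6: 0.04 × 0.21 = 0.0084
  Supplier S2: 0.64 × 0.14 = 0.0896
  Supplier S4: 0.06 × 0.065 = 0.0039
  Supplier S5: 0.14 × 0.125 = 0.0175
Total = 0.15251.
P(Supplier S6 | evidence) = 0.0084 / 0.15251 ≈ 0.055.

0.055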